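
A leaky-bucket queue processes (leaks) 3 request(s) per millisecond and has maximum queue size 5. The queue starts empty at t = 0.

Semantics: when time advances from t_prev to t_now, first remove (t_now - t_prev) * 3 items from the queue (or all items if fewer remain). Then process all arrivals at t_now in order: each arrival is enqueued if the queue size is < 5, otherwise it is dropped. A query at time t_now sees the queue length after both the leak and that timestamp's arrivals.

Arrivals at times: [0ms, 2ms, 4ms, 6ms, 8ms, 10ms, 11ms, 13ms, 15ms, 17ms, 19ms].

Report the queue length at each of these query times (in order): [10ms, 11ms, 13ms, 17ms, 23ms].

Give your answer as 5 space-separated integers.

Queue lengths at query times:
  query t=10ms: backlog = 1
  query t=11ms: backlog = 1
  query t=13ms: backlog = 1
  query t=17ms: backlog = 1
  query t=23ms: backlog = 0

Answer: 1 1 1 1 0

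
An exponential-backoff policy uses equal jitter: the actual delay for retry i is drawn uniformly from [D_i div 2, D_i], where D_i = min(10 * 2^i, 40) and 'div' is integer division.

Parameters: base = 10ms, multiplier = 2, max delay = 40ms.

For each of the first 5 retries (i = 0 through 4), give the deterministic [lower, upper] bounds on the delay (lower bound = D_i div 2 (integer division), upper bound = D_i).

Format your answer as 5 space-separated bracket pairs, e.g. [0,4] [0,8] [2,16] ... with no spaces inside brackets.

Computing bounds per retry:
  i=0: D_i=min(10*2^0,40)=10, bounds=[5,10]
  i=1: D_i=min(10*2^1,40)=20, bounds=[10,20]
  i=2: D_i=min(10*2^2,40)=40, bounds=[20,40]
  i=3: D_i=min(10*2^3,40)=40, bounds=[20,40]
  i=4: D_i=min(10*2^4,40)=40, bounds=[20,40]

Answer: [5,10] [10,20] [20,40] [20,40] [20,40]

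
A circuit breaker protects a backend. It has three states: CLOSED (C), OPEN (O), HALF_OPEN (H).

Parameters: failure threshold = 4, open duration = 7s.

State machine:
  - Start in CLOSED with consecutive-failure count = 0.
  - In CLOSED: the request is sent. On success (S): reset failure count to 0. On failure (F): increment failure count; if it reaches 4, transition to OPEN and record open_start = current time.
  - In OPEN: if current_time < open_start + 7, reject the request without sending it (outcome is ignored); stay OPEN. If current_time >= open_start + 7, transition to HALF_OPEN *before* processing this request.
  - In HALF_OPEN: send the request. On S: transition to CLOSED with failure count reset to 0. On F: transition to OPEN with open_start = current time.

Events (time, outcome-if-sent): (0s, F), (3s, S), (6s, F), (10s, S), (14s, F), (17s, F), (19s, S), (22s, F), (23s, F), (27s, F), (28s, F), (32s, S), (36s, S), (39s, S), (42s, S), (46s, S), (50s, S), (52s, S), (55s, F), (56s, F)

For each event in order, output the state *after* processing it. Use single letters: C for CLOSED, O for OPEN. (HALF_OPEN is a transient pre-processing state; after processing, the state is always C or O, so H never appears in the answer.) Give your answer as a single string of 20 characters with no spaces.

Answer: CCCCCCCCCCOOCCCCCCCC

Derivation:
State after each event:
  event#1 t=0s outcome=F: state=CLOSED
  event#2 t=3s outcome=S: state=CLOSED
  event#3 t=6s outcome=F: state=CLOSED
  event#4 t=10s outcome=S: state=CLOSED
  event#5 t=14s outcome=F: state=CLOSED
  event#6 t=17s outcome=F: state=CLOSED
  event#7 t=19s outcome=S: state=CLOSED
  event#8 t=22s outcome=F: state=CLOSED
  event#9 t=23s outcome=F: state=CLOSED
  event#10 t=27s outcome=F: state=CLOSED
  event#11 t=28s outcome=F: state=OPEN
  event#12 t=32s outcome=S: state=OPEN
  event#13 t=36s outcome=S: state=CLOSED
  event#14 t=39s outcome=S: state=CLOSED
  event#15 t=42s outcome=S: state=CLOSED
  event#16 t=46s outcome=S: state=CLOSED
  event#17 t=50s outcome=S: state=CLOSED
  event#18 t=52s outcome=S: state=CLOSED
  event#19 t=55s outcome=F: state=CLOSED
  event#20 t=56s outcome=F: state=CLOSED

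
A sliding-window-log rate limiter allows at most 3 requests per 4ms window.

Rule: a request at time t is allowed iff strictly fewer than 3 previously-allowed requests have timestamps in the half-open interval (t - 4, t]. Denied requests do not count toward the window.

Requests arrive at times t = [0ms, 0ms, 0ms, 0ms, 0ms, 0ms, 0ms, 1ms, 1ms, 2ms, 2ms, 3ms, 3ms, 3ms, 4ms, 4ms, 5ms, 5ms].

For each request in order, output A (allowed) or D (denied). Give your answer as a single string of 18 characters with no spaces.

Tracking allowed requests in the window:
  req#1 t=0ms: ALLOW
  req#2 t=0ms: ALLOW
  req#3 t=0ms: ALLOW
  req#4 t=0ms: DENY
  req#5 t=0ms: DENY
  req#6 t=0ms: DENY
  req#7 t=0ms: DENY
  req#8 t=1ms: DENY
  req#9 t=1ms: DENY
  req#10 t=2ms: DENY
  req#11 t=2ms: DENY
  req#12 t=3ms: DENY
  req#13 t=3ms: DENY
  req#14 t=3ms: DENY
  req#15 t=4ms: ALLOW
  req#16 t=4ms: ALLOW
  req#17 t=5ms: ALLOW
  req#18 t=5ms: DENY

Answer: AAADDDDDDDDDDDAAAD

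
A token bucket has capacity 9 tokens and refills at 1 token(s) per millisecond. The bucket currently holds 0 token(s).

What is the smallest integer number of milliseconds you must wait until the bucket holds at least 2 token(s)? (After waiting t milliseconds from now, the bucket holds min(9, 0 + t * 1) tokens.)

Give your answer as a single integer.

Need 0 + t * 1 >= 2, so t >= 2/1.
Smallest integer t = ceil(2/1) = 2.

Answer: 2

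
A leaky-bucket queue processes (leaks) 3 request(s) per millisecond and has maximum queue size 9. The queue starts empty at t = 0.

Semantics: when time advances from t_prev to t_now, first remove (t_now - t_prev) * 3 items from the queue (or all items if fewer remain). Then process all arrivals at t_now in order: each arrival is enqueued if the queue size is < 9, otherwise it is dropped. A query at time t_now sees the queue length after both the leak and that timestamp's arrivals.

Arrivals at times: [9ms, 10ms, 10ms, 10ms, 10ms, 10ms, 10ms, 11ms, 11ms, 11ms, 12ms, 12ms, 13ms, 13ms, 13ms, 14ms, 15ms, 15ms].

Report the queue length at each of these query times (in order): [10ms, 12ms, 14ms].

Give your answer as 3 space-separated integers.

Answer: 6 5 3

Derivation:
Queue lengths at query times:
  query t=10ms: backlog = 6
  query t=12ms: backlog = 5
  query t=14ms: backlog = 3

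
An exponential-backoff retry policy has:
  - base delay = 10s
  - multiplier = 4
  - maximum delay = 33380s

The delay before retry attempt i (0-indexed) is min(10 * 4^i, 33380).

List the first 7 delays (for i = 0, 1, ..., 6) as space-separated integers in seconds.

Answer: 10 40 160 640 2560 10240 33380

Derivation:
Computing each delay:
  i=0: min(10*4^0, 33380) = 10
  i=1: min(10*4^1, 33380) = 40
  i=2: min(10*4^2, 33380) = 160
  i=3: min(10*4^3, 33380) = 640
  i=4: min(10*4^4, 33380) = 2560
  i=5: min(10*4^5, 33380) = 10240
  i=6: min(10*4^6, 33380) = 33380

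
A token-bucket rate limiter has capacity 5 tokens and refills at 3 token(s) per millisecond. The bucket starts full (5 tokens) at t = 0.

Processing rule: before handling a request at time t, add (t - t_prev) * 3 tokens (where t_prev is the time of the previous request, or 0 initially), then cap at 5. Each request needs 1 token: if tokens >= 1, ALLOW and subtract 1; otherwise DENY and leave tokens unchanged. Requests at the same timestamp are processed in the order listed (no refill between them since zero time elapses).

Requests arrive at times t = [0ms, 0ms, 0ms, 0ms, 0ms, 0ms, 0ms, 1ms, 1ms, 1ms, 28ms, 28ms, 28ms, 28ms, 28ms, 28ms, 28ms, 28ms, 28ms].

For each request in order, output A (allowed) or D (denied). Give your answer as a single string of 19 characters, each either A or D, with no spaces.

Simulating step by step:
  req#1 t=0ms: ALLOW
  req#2 t=0ms: ALLOW
  req#3 t=0ms: ALLOW
  req#4 t=0ms: ALLOW
  req#5 t=0ms: ALLOW
  req#6 t=0ms: DENY
  req#7 t=0ms: DENY
  req#8 t=1ms: ALLOW
  req#9 t=1ms: ALLOW
  req#10 t=1ms: ALLOW
  req#11 t=28ms: ALLOW
  req#12 t=28ms: ALLOW
  req#13 t=28ms: ALLOW
  req#14 t=28ms: ALLOW
  req#15 t=28ms: ALLOW
  req#16 t=28ms: DENY
  req#17 t=28ms: DENY
  req#18 t=28ms: DENY
  req#19 t=28ms: DENY

Answer: AAAAADDAAAAAAAADDDD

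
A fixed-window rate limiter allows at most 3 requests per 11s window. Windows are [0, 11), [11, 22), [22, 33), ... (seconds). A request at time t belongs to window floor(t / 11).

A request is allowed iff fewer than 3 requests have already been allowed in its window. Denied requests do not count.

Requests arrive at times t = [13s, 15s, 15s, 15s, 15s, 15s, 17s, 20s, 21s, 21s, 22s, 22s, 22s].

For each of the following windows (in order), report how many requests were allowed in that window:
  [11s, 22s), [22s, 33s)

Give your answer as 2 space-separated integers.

Processing requests:
  req#1 t=13s (window 1): ALLOW
  req#2 t=15s (window 1): ALLOW
  req#3 t=15s (window 1): ALLOW
  req#4 t=15s (window 1): DENY
  req#5 t=15s (window 1): DENY
  req#6 t=15s (window 1): DENY
  req#7 t=17s (window 1): DENY
  req#8 t=20s (window 1): DENY
  req#9 t=21s (window 1): DENY
  req#10 t=21s (window 1): DENY
  req#11 t=22s (window 2): ALLOW
  req#12 t=22s (window 2): ALLOW
  req#13 t=22s (window 2): ALLOW

Allowed counts by window: 3 3

Answer: 3 3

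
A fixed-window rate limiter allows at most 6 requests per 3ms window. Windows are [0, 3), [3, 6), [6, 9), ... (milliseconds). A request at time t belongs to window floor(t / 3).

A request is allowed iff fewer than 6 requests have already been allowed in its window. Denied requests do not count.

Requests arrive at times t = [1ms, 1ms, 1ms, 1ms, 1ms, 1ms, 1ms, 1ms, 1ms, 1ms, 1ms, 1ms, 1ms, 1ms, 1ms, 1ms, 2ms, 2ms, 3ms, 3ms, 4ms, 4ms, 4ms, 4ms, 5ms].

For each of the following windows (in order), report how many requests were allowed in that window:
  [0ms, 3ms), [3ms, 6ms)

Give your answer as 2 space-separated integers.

Answer: 6 6

Derivation:
Processing requests:
  req#1 t=1ms (window 0): ALLOW
  req#2 t=1ms (window 0): ALLOW
  req#3 t=1ms (window 0): ALLOW
  req#4 t=1ms (window 0): ALLOW
  req#5 t=1ms (window 0): ALLOW
  req#6 t=1ms (window 0): ALLOW
  req#7 t=1ms (window 0): DENY
  req#8 t=1ms (window 0): DENY
  req#9 t=1ms (window 0): DENY
  req#10 t=1ms (window 0): DENY
  req#11 t=1ms (window 0): DENY
  req#12 t=1ms (window 0): DENY
  req#13 t=1ms (window 0): DENY
  req#14 t=1ms (window 0): DENY
  req#15 t=1ms (window 0): DENY
  req#16 t=1ms (window 0): DENY
  req#17 t=2ms (window 0): DENY
  req#18 t=2ms (window 0): DENY
  req#19 t=3ms (window 1): ALLOW
  req#20 t=3ms (window 1): ALLOW
  req#21 t=4ms (window 1): ALLOW
  req#22 t=4ms (window 1): ALLOW
  req#23 t=4ms (window 1): ALLOW
  req#24 t=4ms (window 1): ALLOW
  req#25 t=5ms (window 1): DENY

Allowed counts by window: 6 6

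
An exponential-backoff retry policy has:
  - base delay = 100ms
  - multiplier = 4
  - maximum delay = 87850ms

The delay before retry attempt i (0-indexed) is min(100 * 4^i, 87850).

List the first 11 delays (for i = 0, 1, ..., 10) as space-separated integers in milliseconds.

Answer: 100 400 1600 6400 25600 87850 87850 87850 87850 87850 87850

Derivation:
Computing each delay:
  i=0: min(100*4^0, 87850) = 100
  i=1: min(100*4^1, 87850) = 400
  i=2: min(100*4^2, 87850) = 1600
  i=3: min(100*4^3, 87850) = 6400
  i=4: min(100*4^4, 87850) = 25600
  i=5: min(100*4^5, 87850) = 87850
  i=6: min(100*4^6, 87850) = 87850
  i=7: min(100*4^7, 87850) = 87850
  i=8: min(100*4^8, 87850) = 87850
  i=9: min(100*4^9, 87850) = 87850
  i=10: min(100*4^10, 87850) = 87850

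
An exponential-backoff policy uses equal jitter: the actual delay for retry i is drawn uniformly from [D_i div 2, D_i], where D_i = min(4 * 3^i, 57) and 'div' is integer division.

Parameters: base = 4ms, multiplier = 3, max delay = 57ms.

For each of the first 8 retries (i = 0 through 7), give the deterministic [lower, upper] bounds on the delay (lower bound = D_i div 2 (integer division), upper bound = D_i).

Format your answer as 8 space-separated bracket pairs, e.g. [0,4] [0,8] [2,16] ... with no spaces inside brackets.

Computing bounds per retry:
  i=0: D_i=min(4*3^0,57)=4, bounds=[2,4]
  i=1: D_i=min(4*3^1,57)=12, bounds=[6,12]
  i=2: D_i=min(4*3^2,57)=36, bounds=[18,36]
  i=3: D_i=min(4*3^3,57)=57, bounds=[28,57]
  i=4: D_i=min(4*3^4,57)=57, bounds=[28,57]
  i=5: D_i=min(4*3^5,57)=57, bounds=[28,57]
  i=6: D_i=min(4*3^6,57)=57, bounds=[28,57]
  i=7: D_i=min(4*3^7,57)=57, bounds=[28,57]

Answer: [2,4] [6,12] [18,36] [28,57] [28,57] [28,57] [28,57] [28,57]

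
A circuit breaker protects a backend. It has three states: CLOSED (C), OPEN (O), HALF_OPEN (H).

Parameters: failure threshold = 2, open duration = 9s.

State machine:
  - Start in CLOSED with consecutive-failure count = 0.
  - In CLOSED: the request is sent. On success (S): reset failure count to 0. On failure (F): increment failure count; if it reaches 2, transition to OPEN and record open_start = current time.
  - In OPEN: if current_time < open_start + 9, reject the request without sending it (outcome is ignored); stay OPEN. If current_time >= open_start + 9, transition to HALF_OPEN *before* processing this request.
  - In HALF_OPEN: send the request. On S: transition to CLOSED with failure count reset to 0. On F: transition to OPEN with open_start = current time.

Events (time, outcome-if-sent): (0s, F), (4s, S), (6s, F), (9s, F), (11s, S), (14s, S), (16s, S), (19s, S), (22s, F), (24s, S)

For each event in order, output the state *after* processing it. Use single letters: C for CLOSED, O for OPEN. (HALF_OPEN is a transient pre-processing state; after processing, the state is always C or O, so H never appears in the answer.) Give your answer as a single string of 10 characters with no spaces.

State after each event:
  event#1 t=0s outcome=F: state=CLOSED
  event#2 t=4s outcome=S: state=CLOSED
  event#3 t=6s outcome=F: state=CLOSED
  event#4 t=9s outcome=F: state=OPEN
  event#5 t=11s outcome=S: state=OPEN
  event#6 t=14s outcome=S: state=OPEN
  event#7 t=16s outcome=S: state=OPEN
  event#8 t=19s outcome=S: state=CLOSED
  event#9 t=22s outcome=F: state=CLOSED
  event#10 t=24s outcome=S: state=CLOSED

Answer: CCCOOOOCCC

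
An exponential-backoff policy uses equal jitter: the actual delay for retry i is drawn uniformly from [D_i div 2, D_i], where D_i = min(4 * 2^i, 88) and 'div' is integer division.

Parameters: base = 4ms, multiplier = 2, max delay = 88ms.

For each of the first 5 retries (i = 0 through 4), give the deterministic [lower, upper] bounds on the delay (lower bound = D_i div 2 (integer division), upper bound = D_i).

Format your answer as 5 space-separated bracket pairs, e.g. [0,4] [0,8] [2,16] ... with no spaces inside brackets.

Computing bounds per retry:
  i=0: D_i=min(4*2^0,88)=4, bounds=[2,4]
  i=1: D_i=min(4*2^1,88)=8, bounds=[4,8]
  i=2: D_i=min(4*2^2,88)=16, bounds=[8,16]
  i=3: D_i=min(4*2^3,88)=32, bounds=[16,32]
  i=4: D_i=min(4*2^4,88)=64, bounds=[32,64]

Answer: [2,4] [4,8] [8,16] [16,32] [32,64]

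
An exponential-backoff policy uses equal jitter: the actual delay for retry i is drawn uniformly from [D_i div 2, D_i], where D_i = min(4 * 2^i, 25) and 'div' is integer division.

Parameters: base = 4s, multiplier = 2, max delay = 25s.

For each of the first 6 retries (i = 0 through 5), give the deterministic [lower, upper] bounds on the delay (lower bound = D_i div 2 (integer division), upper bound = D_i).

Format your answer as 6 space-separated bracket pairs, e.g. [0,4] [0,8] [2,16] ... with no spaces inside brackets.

Computing bounds per retry:
  i=0: D_i=min(4*2^0,25)=4, bounds=[2,4]
  i=1: D_i=min(4*2^1,25)=8, bounds=[4,8]
  i=2: D_i=min(4*2^2,25)=16, bounds=[8,16]
  i=3: D_i=min(4*2^3,25)=25, bounds=[12,25]
  i=4: D_i=min(4*2^4,25)=25, bounds=[12,25]
  i=5: D_i=min(4*2^5,25)=25, bounds=[12,25]

Answer: [2,4] [4,8] [8,16] [12,25] [12,25] [12,25]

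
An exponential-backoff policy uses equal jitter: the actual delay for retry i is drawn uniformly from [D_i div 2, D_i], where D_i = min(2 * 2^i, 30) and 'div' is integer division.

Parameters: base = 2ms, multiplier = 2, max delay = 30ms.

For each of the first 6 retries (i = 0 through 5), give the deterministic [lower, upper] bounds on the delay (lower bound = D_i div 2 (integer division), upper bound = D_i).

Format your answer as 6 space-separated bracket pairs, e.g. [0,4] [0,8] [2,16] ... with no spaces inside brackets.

Answer: [1,2] [2,4] [4,8] [8,16] [15,30] [15,30]

Derivation:
Computing bounds per retry:
  i=0: D_i=min(2*2^0,30)=2, bounds=[1,2]
  i=1: D_i=min(2*2^1,30)=4, bounds=[2,4]
  i=2: D_i=min(2*2^2,30)=8, bounds=[4,8]
  i=3: D_i=min(2*2^3,30)=16, bounds=[8,16]
  i=4: D_i=min(2*2^4,30)=30, bounds=[15,30]
  i=5: D_i=min(2*2^5,30)=30, bounds=[15,30]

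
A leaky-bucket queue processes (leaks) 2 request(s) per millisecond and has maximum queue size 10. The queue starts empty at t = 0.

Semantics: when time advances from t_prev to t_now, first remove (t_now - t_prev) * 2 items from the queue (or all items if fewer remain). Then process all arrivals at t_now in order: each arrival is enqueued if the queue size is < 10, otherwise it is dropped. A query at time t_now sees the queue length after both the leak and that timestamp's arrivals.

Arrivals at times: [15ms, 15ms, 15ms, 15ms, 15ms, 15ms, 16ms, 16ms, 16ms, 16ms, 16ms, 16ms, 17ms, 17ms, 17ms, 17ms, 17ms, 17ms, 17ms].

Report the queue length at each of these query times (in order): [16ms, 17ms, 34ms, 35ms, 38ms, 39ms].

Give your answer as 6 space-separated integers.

Queue lengths at query times:
  query t=16ms: backlog = 10
  query t=17ms: backlog = 10
  query t=34ms: backlog = 0
  query t=35ms: backlog = 0
  query t=38ms: backlog = 0
  query t=39ms: backlog = 0

Answer: 10 10 0 0 0 0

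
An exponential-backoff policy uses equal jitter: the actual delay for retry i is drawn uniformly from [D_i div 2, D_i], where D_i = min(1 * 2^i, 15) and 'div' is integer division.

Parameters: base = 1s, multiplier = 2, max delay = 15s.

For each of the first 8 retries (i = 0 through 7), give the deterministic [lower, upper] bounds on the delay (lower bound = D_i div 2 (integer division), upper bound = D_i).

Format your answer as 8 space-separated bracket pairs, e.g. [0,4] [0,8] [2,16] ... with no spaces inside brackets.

Computing bounds per retry:
  i=0: D_i=min(1*2^0,15)=1, bounds=[0,1]
  i=1: D_i=min(1*2^1,15)=2, bounds=[1,2]
  i=2: D_i=min(1*2^2,15)=4, bounds=[2,4]
  i=3: D_i=min(1*2^3,15)=8, bounds=[4,8]
  i=4: D_i=min(1*2^4,15)=15, bounds=[7,15]
  i=5: D_i=min(1*2^5,15)=15, bounds=[7,15]
  i=6: D_i=min(1*2^6,15)=15, bounds=[7,15]
  i=7: D_i=min(1*2^7,15)=15, bounds=[7,15]

Answer: [0,1] [1,2] [2,4] [4,8] [7,15] [7,15] [7,15] [7,15]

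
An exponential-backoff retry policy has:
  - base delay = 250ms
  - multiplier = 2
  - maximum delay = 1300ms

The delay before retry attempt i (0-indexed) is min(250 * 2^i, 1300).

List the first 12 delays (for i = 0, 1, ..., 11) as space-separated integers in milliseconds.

Computing each delay:
  i=0: min(250*2^0, 1300) = 250
  i=1: min(250*2^1, 1300) = 500
  i=2: min(250*2^2, 1300) = 1000
  i=3: min(250*2^3, 1300) = 1300
  i=4: min(250*2^4, 1300) = 1300
  i=5: min(250*2^5, 1300) = 1300
  i=6: min(250*2^6, 1300) = 1300
  i=7: min(250*2^7, 1300) = 1300
  i=8: min(250*2^8, 1300) = 1300
  i=9: min(250*2^9, 1300) = 1300
  i=10: min(250*2^10, 1300) = 1300
  i=11: min(250*2^11, 1300) = 1300

Answer: 250 500 1000 1300 1300 1300 1300 1300 1300 1300 1300 1300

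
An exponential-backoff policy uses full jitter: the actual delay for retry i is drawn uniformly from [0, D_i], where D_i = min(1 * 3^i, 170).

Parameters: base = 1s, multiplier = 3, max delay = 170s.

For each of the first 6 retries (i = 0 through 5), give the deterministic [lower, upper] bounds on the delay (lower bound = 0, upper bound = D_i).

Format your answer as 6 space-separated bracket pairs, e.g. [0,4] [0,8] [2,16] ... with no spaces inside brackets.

Computing bounds per retry:
  i=0: D_i=min(1*3^0,170)=1, bounds=[0,1]
  i=1: D_i=min(1*3^1,170)=3, bounds=[0,3]
  i=2: D_i=min(1*3^2,170)=9, bounds=[0,9]
  i=3: D_i=min(1*3^3,170)=27, bounds=[0,27]
  i=4: D_i=min(1*3^4,170)=81, bounds=[0,81]
  i=5: D_i=min(1*3^5,170)=170, bounds=[0,170]

Answer: [0,1] [0,3] [0,9] [0,27] [0,81] [0,170]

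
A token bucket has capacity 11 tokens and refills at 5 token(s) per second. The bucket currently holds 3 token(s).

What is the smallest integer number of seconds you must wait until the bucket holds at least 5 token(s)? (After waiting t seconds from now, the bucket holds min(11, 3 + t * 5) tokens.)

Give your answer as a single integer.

Need 3 + t * 5 >= 5, so t >= 2/5.
Smallest integer t = ceil(2/5) = 1.

Answer: 1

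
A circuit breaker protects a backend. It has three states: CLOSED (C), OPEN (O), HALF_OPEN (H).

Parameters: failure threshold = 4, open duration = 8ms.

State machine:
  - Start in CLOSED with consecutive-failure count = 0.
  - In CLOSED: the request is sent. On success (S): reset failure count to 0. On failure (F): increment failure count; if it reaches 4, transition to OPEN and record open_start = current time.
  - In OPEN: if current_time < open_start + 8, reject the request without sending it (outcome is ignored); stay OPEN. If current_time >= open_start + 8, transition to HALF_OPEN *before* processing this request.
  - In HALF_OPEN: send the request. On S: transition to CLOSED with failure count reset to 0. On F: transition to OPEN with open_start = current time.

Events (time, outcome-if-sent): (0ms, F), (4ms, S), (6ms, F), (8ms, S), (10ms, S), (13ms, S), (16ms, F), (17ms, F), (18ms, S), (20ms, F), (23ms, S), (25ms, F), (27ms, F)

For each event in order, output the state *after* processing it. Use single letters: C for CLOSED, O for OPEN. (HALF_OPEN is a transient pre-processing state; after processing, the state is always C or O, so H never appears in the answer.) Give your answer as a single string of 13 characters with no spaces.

State after each event:
  event#1 t=0ms outcome=F: state=CLOSED
  event#2 t=4ms outcome=S: state=CLOSED
  event#3 t=6ms outcome=F: state=CLOSED
  event#4 t=8ms outcome=S: state=CLOSED
  event#5 t=10ms outcome=S: state=CLOSED
  event#6 t=13ms outcome=S: state=CLOSED
  event#7 t=16ms outcome=F: state=CLOSED
  event#8 t=17ms outcome=F: state=CLOSED
  event#9 t=18ms outcome=S: state=CLOSED
  event#10 t=20ms outcome=F: state=CLOSED
  event#11 t=23ms outcome=S: state=CLOSED
  event#12 t=25ms outcome=F: state=CLOSED
  event#13 t=27ms outcome=F: state=CLOSED

Answer: CCCCCCCCCCCCC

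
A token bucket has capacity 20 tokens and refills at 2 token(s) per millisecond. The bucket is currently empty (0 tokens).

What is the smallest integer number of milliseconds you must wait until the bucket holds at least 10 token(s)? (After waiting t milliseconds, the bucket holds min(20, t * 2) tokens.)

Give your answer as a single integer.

Answer: 5

Derivation:
Need t * 2 >= 10, so t >= 10/2.
Smallest integer t = ceil(10/2) = 5.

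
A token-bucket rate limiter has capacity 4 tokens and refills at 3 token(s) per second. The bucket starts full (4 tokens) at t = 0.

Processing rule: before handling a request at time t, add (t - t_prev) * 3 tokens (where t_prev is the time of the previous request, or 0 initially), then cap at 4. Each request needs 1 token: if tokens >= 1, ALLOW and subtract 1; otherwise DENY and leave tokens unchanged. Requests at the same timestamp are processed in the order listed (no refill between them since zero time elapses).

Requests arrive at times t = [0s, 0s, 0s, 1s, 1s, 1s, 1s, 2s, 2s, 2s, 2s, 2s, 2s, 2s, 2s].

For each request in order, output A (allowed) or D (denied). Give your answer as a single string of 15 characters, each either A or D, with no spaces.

Simulating step by step:
  req#1 t=0s: ALLOW
  req#2 t=0s: ALLOW
  req#3 t=0s: ALLOW
  req#4 t=1s: ALLOW
  req#5 t=1s: ALLOW
  req#6 t=1s: ALLOW
  req#7 t=1s: ALLOW
  req#8 t=2s: ALLOW
  req#9 t=2s: ALLOW
  req#10 t=2s: ALLOW
  req#11 t=2s: DENY
  req#12 t=2s: DENY
  req#13 t=2s: DENY
  req#14 t=2s: DENY
  req#15 t=2s: DENY

Answer: AAAAAAAAAADDDDD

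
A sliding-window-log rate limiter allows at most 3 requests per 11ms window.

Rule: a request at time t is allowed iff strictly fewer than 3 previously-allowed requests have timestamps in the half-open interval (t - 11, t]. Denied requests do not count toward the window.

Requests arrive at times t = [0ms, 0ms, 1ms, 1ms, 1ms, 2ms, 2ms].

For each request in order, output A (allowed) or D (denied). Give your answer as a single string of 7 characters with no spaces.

Tracking allowed requests in the window:
  req#1 t=0ms: ALLOW
  req#2 t=0ms: ALLOW
  req#3 t=1ms: ALLOW
  req#4 t=1ms: DENY
  req#5 t=1ms: DENY
  req#6 t=2ms: DENY
  req#7 t=2ms: DENY

Answer: AAADDDD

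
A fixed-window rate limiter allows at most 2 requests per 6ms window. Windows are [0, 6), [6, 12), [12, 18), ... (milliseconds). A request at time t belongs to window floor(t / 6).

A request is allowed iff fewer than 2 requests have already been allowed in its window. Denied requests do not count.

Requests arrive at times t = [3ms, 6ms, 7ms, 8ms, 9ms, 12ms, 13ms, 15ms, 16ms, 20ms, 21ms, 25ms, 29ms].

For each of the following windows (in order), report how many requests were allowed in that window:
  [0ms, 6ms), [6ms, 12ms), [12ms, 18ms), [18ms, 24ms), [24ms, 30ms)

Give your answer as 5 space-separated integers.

Processing requests:
  req#1 t=3ms (window 0): ALLOW
  req#2 t=6ms (window 1): ALLOW
  req#3 t=7ms (window 1): ALLOW
  req#4 t=8ms (window 1): DENY
  req#5 t=9ms (window 1): DENY
  req#6 t=12ms (window 2): ALLOW
  req#7 t=13ms (window 2): ALLOW
  req#8 t=15ms (window 2): DENY
  req#9 t=16ms (window 2): DENY
  req#10 t=20ms (window 3): ALLOW
  req#11 t=21ms (window 3): ALLOW
  req#12 t=25ms (window 4): ALLOW
  req#13 t=29ms (window 4): ALLOW

Allowed counts by window: 1 2 2 2 2

Answer: 1 2 2 2 2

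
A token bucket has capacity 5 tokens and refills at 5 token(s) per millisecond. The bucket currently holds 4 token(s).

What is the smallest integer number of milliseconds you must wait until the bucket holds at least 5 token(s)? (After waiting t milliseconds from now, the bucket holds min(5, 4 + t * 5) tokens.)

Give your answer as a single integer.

Answer: 1

Derivation:
Need 4 + t * 5 >= 5, so t >= 1/5.
Smallest integer t = ceil(1/5) = 1.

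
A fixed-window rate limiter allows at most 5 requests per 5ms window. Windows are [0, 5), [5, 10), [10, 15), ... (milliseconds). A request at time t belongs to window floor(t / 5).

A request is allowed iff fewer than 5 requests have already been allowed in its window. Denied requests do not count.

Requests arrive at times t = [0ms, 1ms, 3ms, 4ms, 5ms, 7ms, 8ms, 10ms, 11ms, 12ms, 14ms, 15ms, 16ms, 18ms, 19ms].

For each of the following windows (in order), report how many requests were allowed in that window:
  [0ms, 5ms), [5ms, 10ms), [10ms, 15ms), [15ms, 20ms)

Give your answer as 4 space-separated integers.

Processing requests:
  req#1 t=0ms (window 0): ALLOW
  req#2 t=1ms (window 0): ALLOW
  req#3 t=3ms (window 0): ALLOW
  req#4 t=4ms (window 0): ALLOW
  req#5 t=5ms (window 1): ALLOW
  req#6 t=7ms (window 1): ALLOW
  req#7 t=8ms (window 1): ALLOW
  req#8 t=10ms (window 2): ALLOW
  req#9 t=11ms (window 2): ALLOW
  req#10 t=12ms (window 2): ALLOW
  req#11 t=14ms (window 2): ALLOW
  req#12 t=15ms (window 3): ALLOW
  req#13 t=16ms (window 3): ALLOW
  req#14 t=18ms (window 3): ALLOW
  req#15 t=19ms (window 3): ALLOW

Allowed counts by window: 4 3 4 4

Answer: 4 3 4 4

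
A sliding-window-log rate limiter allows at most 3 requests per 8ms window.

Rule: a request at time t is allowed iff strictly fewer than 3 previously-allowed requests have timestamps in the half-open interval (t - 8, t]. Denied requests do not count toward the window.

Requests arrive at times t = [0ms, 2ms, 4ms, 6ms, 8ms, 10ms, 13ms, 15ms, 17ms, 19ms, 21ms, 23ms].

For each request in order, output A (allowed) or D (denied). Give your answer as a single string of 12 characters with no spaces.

Answer: AAADAAADAAAD

Derivation:
Tracking allowed requests in the window:
  req#1 t=0ms: ALLOW
  req#2 t=2ms: ALLOW
  req#3 t=4ms: ALLOW
  req#4 t=6ms: DENY
  req#5 t=8ms: ALLOW
  req#6 t=10ms: ALLOW
  req#7 t=13ms: ALLOW
  req#8 t=15ms: DENY
  req#9 t=17ms: ALLOW
  req#10 t=19ms: ALLOW
  req#11 t=21ms: ALLOW
  req#12 t=23ms: DENY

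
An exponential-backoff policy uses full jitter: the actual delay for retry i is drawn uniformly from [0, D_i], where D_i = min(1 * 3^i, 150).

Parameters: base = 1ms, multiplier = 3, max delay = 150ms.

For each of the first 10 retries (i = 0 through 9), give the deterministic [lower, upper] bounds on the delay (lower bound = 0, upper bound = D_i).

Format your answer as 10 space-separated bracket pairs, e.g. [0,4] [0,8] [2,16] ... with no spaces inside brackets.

Answer: [0,1] [0,3] [0,9] [0,27] [0,81] [0,150] [0,150] [0,150] [0,150] [0,150]

Derivation:
Computing bounds per retry:
  i=0: D_i=min(1*3^0,150)=1, bounds=[0,1]
  i=1: D_i=min(1*3^1,150)=3, bounds=[0,3]
  i=2: D_i=min(1*3^2,150)=9, bounds=[0,9]
  i=3: D_i=min(1*3^3,150)=27, bounds=[0,27]
  i=4: D_i=min(1*3^4,150)=81, bounds=[0,81]
  i=5: D_i=min(1*3^5,150)=150, bounds=[0,150]
  i=6: D_i=min(1*3^6,150)=150, bounds=[0,150]
  i=7: D_i=min(1*3^7,150)=150, bounds=[0,150]
  i=8: D_i=min(1*3^8,150)=150, bounds=[0,150]
  i=9: D_i=min(1*3^9,150)=150, bounds=[0,150]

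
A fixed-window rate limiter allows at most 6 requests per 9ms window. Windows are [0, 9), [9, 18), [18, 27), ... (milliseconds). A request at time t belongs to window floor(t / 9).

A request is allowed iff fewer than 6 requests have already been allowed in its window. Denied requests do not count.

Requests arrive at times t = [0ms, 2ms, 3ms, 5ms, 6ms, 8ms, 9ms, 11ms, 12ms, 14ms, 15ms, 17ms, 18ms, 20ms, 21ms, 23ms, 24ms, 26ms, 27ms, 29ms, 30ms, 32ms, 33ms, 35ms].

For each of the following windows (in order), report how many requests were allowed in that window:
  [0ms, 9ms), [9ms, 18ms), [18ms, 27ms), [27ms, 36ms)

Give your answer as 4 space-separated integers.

Processing requests:
  req#1 t=0ms (window 0): ALLOW
  req#2 t=2ms (window 0): ALLOW
  req#3 t=3ms (window 0): ALLOW
  req#4 t=5ms (window 0): ALLOW
  req#5 t=6ms (window 0): ALLOW
  req#6 t=8ms (window 0): ALLOW
  req#7 t=9ms (window 1): ALLOW
  req#8 t=11ms (window 1): ALLOW
  req#9 t=12ms (window 1): ALLOW
  req#10 t=14ms (window 1): ALLOW
  req#11 t=15ms (window 1): ALLOW
  req#12 t=17ms (window 1): ALLOW
  req#13 t=18ms (window 2): ALLOW
  req#14 t=20ms (window 2): ALLOW
  req#15 t=21ms (window 2): ALLOW
  req#16 t=23ms (window 2): ALLOW
  req#17 t=24ms (window 2): ALLOW
  req#18 t=26ms (window 2): ALLOW
  req#19 t=27ms (window 3): ALLOW
  req#20 t=29ms (window 3): ALLOW
  req#21 t=30ms (window 3): ALLOW
  req#22 t=32ms (window 3): ALLOW
  req#23 t=33ms (window 3): ALLOW
  req#24 t=35ms (window 3): ALLOW

Allowed counts by window: 6 6 6 6

Answer: 6 6 6 6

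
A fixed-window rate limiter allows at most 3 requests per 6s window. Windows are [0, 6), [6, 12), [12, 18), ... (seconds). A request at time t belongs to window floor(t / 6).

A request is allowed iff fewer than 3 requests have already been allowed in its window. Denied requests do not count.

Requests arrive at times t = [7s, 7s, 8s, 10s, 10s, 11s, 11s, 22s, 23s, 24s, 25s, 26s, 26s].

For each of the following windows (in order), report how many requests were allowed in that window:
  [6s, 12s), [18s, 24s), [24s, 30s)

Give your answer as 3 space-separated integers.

Answer: 3 2 3

Derivation:
Processing requests:
  req#1 t=7s (window 1): ALLOW
  req#2 t=7s (window 1): ALLOW
  req#3 t=8s (window 1): ALLOW
  req#4 t=10s (window 1): DENY
  req#5 t=10s (window 1): DENY
  req#6 t=11s (window 1): DENY
  req#7 t=11s (window 1): DENY
  req#8 t=22s (window 3): ALLOW
  req#9 t=23s (window 3): ALLOW
  req#10 t=24s (window 4): ALLOW
  req#11 t=25s (window 4): ALLOW
  req#12 t=26s (window 4): ALLOW
  req#13 t=26s (window 4): DENY

Allowed counts by window: 3 2 3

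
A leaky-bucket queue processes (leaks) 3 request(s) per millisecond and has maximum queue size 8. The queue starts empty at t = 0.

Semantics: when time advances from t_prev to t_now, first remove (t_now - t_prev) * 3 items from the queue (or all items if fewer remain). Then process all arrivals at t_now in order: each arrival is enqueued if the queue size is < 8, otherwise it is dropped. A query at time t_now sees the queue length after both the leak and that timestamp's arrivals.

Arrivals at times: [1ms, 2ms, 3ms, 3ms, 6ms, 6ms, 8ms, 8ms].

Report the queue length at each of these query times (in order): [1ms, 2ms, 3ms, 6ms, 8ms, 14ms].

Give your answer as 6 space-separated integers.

Queue lengths at query times:
  query t=1ms: backlog = 1
  query t=2ms: backlog = 1
  query t=3ms: backlog = 2
  query t=6ms: backlog = 2
  query t=8ms: backlog = 2
  query t=14ms: backlog = 0

Answer: 1 1 2 2 2 0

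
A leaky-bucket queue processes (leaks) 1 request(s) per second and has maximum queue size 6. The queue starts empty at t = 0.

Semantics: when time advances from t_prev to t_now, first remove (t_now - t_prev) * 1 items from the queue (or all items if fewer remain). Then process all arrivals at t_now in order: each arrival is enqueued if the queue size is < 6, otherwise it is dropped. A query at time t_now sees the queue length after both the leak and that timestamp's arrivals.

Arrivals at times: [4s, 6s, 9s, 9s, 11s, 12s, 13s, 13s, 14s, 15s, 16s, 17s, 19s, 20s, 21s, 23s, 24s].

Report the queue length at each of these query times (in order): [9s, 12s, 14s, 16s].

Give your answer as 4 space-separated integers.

Queue lengths at query times:
  query t=9s: backlog = 2
  query t=12s: backlog = 1
  query t=14s: backlog = 2
  query t=16s: backlog = 2

Answer: 2 1 2 2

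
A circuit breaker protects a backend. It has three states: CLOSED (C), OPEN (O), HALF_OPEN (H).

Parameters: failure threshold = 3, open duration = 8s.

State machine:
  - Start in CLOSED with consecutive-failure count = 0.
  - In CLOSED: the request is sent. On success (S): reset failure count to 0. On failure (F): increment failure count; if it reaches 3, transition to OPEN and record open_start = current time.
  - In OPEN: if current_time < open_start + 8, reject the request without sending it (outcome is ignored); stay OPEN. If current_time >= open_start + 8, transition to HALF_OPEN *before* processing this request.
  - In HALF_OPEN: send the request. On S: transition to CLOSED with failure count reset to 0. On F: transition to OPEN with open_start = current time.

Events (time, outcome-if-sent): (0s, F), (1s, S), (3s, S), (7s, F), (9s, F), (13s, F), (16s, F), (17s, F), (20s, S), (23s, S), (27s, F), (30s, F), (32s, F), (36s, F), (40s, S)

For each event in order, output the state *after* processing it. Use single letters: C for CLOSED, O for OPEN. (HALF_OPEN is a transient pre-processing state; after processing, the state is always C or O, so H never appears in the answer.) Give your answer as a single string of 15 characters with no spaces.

Answer: CCCCCOOOOCCCOOC

Derivation:
State after each event:
  event#1 t=0s outcome=F: state=CLOSED
  event#2 t=1s outcome=S: state=CLOSED
  event#3 t=3s outcome=S: state=CLOSED
  event#4 t=7s outcome=F: state=CLOSED
  event#5 t=9s outcome=F: state=CLOSED
  event#6 t=13s outcome=F: state=OPEN
  event#7 t=16s outcome=F: state=OPEN
  event#8 t=17s outcome=F: state=OPEN
  event#9 t=20s outcome=S: state=OPEN
  event#10 t=23s outcome=S: state=CLOSED
  event#11 t=27s outcome=F: state=CLOSED
  event#12 t=30s outcome=F: state=CLOSED
  event#13 t=32s outcome=F: state=OPEN
  event#14 t=36s outcome=F: state=OPEN
  event#15 t=40s outcome=S: state=CLOSED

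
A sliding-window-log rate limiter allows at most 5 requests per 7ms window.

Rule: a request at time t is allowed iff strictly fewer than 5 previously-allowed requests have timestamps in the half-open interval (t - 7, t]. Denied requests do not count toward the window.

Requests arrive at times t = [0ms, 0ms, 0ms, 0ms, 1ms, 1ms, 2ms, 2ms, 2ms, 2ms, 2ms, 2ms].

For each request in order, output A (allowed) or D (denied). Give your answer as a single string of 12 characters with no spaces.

Tracking allowed requests in the window:
  req#1 t=0ms: ALLOW
  req#2 t=0ms: ALLOW
  req#3 t=0ms: ALLOW
  req#4 t=0ms: ALLOW
  req#5 t=1ms: ALLOW
  req#6 t=1ms: DENY
  req#7 t=2ms: DENY
  req#8 t=2ms: DENY
  req#9 t=2ms: DENY
  req#10 t=2ms: DENY
  req#11 t=2ms: DENY
  req#12 t=2ms: DENY

Answer: AAAAADDDDDDD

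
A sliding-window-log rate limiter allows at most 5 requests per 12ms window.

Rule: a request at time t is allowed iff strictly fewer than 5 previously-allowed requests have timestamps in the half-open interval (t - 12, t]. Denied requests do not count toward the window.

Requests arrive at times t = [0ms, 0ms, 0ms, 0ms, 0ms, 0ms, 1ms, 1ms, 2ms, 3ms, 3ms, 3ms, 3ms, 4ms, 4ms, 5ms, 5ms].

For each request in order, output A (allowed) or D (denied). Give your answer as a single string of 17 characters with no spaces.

Answer: AAAAADDDDDDDDDDDD

Derivation:
Tracking allowed requests in the window:
  req#1 t=0ms: ALLOW
  req#2 t=0ms: ALLOW
  req#3 t=0ms: ALLOW
  req#4 t=0ms: ALLOW
  req#5 t=0ms: ALLOW
  req#6 t=0ms: DENY
  req#7 t=1ms: DENY
  req#8 t=1ms: DENY
  req#9 t=2ms: DENY
  req#10 t=3ms: DENY
  req#11 t=3ms: DENY
  req#12 t=3ms: DENY
  req#13 t=3ms: DENY
  req#14 t=4ms: DENY
  req#15 t=4ms: DENY
  req#16 t=5ms: DENY
  req#17 t=5ms: DENY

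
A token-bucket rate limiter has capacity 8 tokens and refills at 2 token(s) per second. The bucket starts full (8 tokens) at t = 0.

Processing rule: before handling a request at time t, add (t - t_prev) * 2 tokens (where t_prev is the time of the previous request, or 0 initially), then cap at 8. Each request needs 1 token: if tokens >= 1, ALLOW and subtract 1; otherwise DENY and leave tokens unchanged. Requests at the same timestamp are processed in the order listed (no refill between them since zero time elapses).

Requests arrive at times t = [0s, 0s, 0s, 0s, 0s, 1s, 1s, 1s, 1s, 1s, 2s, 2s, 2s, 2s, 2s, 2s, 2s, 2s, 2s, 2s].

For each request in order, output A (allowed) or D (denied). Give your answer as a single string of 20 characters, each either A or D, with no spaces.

Answer: AAAAAAAAAAAADDDDDDDD

Derivation:
Simulating step by step:
  req#1 t=0s: ALLOW
  req#2 t=0s: ALLOW
  req#3 t=0s: ALLOW
  req#4 t=0s: ALLOW
  req#5 t=0s: ALLOW
  req#6 t=1s: ALLOW
  req#7 t=1s: ALLOW
  req#8 t=1s: ALLOW
  req#9 t=1s: ALLOW
  req#10 t=1s: ALLOW
  req#11 t=2s: ALLOW
  req#12 t=2s: ALLOW
  req#13 t=2s: DENY
  req#14 t=2s: DENY
  req#15 t=2s: DENY
  req#16 t=2s: DENY
  req#17 t=2s: DENY
  req#18 t=2s: DENY
  req#19 t=2s: DENY
  req#20 t=2s: DENY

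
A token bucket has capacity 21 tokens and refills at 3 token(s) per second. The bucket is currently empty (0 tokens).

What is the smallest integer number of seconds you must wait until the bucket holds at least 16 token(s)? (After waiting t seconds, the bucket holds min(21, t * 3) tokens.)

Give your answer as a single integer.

Need t * 3 >= 16, so t >= 16/3.
Smallest integer t = ceil(16/3) = 6.

Answer: 6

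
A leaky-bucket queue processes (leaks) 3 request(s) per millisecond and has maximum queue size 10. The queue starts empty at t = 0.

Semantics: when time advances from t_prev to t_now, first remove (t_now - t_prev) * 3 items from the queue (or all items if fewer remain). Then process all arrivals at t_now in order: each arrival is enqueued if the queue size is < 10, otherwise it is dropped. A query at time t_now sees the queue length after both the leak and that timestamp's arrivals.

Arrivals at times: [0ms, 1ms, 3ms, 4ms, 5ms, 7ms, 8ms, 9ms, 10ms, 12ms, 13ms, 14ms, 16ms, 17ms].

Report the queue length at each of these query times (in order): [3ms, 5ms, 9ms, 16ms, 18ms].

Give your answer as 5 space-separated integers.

Queue lengths at query times:
  query t=3ms: backlog = 1
  query t=5ms: backlog = 1
  query t=9ms: backlog = 1
  query t=16ms: backlog = 1
  query t=18ms: backlog = 0

Answer: 1 1 1 1 0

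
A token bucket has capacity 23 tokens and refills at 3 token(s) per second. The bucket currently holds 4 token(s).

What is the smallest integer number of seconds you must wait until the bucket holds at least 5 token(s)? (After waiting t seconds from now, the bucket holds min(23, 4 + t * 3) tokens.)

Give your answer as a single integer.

Need 4 + t * 3 >= 5, so t >= 1/3.
Smallest integer t = ceil(1/3) = 1.

Answer: 1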